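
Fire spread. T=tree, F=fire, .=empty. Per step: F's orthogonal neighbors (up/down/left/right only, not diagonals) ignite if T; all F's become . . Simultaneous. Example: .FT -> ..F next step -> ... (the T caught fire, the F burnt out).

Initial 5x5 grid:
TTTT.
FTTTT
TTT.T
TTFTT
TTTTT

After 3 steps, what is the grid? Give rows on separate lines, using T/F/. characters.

Step 1: 7 trees catch fire, 2 burn out
  FTTT.
  .FTTT
  FTF.T
  TF.FT
  TTFTT
Step 2: 7 trees catch fire, 7 burn out
  .FTT.
  ..FTT
  .F..T
  F...F
  TF.FT
Step 3: 5 trees catch fire, 7 burn out
  ..FT.
  ...FT
  ....F
  .....
  F...F

..FT.
...FT
....F
.....
F...F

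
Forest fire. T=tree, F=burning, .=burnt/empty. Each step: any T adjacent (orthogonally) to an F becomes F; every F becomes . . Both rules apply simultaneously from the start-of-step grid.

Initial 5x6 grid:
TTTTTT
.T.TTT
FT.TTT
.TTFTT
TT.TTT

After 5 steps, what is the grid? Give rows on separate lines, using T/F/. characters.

Step 1: 5 trees catch fire, 2 burn out
  TTTTTT
  .T.TTT
  .F.FTT
  .TF.FT
  TT.FTT
Step 2: 6 trees catch fire, 5 burn out
  TTTTTT
  .F.FTT
  ....FT
  .F...F
  TT..FT
Step 3: 6 trees catch fire, 6 burn out
  TFTFTT
  ....FT
  .....F
  ......
  TF...F
Step 4: 5 trees catch fire, 6 burn out
  F.F.FT
  .....F
  ......
  ......
  F.....
Step 5: 1 trees catch fire, 5 burn out
  .....F
  ......
  ......
  ......
  ......

.....F
......
......
......
......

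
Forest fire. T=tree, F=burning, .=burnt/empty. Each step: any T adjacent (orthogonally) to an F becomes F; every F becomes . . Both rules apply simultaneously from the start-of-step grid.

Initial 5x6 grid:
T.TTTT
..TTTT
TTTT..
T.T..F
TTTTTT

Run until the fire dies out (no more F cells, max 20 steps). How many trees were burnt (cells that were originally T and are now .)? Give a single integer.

Step 1: +1 fires, +1 burnt (F count now 1)
Step 2: +1 fires, +1 burnt (F count now 1)
Step 3: +1 fires, +1 burnt (F count now 1)
Step 4: +1 fires, +1 burnt (F count now 1)
Step 5: +2 fires, +1 burnt (F count now 2)
Step 6: +2 fires, +2 burnt (F count now 2)
Step 7: +4 fires, +2 burnt (F count now 4)
Step 8: +3 fires, +4 burnt (F count now 3)
Step 9: +2 fires, +3 burnt (F count now 2)
Step 10: +2 fires, +2 burnt (F count now 2)
Step 11: +1 fires, +2 burnt (F count now 1)
Step 12: +0 fires, +1 burnt (F count now 0)
Fire out after step 12
Initially T: 21, now '.': 29
Total burnt (originally-T cells now '.'): 20

Answer: 20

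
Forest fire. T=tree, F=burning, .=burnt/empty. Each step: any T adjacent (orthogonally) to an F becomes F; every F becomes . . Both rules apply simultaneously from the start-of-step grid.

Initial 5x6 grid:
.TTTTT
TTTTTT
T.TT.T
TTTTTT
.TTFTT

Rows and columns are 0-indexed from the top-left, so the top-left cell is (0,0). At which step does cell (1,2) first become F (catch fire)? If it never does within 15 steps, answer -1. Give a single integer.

Step 1: cell (1,2)='T' (+3 fires, +1 burnt)
Step 2: cell (1,2)='T' (+5 fires, +3 burnt)
Step 3: cell (1,2)='T' (+4 fires, +5 burnt)
Step 4: cell (1,2)='F' (+5 fires, +4 burnt)
  -> target ignites at step 4
Step 5: cell (1,2)='.' (+5 fires, +5 burnt)
Step 6: cell (1,2)='.' (+3 fires, +5 burnt)
Step 7: cell (1,2)='.' (+0 fires, +3 burnt)
  fire out at step 7

4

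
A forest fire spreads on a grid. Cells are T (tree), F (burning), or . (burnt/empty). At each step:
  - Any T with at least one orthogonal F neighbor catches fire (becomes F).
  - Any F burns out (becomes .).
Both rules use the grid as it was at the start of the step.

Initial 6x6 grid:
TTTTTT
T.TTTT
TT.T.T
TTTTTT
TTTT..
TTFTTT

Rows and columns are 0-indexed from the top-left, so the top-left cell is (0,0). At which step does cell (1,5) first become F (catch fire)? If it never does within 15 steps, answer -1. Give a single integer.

Step 1: cell (1,5)='T' (+3 fires, +1 burnt)
Step 2: cell (1,5)='T' (+5 fires, +3 burnt)
Step 3: cell (1,5)='T' (+4 fires, +5 burnt)
Step 4: cell (1,5)='T' (+4 fires, +4 burnt)
Step 5: cell (1,5)='T' (+3 fires, +4 burnt)
Step 6: cell (1,5)='T' (+5 fires, +3 burnt)
Step 7: cell (1,5)='F' (+4 fires, +5 burnt)
  -> target ignites at step 7
Step 8: cell (1,5)='.' (+2 fires, +4 burnt)
Step 9: cell (1,5)='.' (+0 fires, +2 burnt)
  fire out at step 9

7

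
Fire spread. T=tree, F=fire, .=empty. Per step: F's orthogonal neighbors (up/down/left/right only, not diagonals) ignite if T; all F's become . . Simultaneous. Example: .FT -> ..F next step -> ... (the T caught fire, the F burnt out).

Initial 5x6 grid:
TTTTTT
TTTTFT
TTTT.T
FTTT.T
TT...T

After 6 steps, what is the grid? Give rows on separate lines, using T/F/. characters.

Step 1: 6 trees catch fire, 2 burn out
  TTTTFT
  TTTF.F
  FTTT.T
  .FTT.T
  FT...T
Step 2: 9 trees catch fire, 6 burn out
  TTTF.F
  FTF...
  .FTF.F
  ..FT.T
  .F...T
Step 3: 6 trees catch fire, 9 burn out
  FTF...
  .F....
  ..F...
  ...F.F
  .....T
Step 4: 2 trees catch fire, 6 burn out
  .F....
  ......
  ......
  ......
  .....F
Step 5: 0 trees catch fire, 2 burn out
  ......
  ......
  ......
  ......
  ......
Step 6: 0 trees catch fire, 0 burn out
  ......
  ......
  ......
  ......
  ......

......
......
......
......
......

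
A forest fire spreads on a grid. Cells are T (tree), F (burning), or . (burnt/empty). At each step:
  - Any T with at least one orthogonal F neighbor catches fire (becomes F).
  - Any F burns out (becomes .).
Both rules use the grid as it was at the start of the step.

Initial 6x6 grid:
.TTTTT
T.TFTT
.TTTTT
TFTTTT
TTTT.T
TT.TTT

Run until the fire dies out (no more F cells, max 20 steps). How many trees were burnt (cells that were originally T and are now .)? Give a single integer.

Answer: 28

Derivation:
Step 1: +8 fires, +2 burnt (F count now 8)
Step 2: +9 fires, +8 burnt (F count now 9)
Step 3: +6 fires, +9 burnt (F count now 6)
Step 4: +2 fires, +6 burnt (F count now 2)
Step 5: +2 fires, +2 burnt (F count now 2)
Step 6: +1 fires, +2 burnt (F count now 1)
Step 7: +0 fires, +1 burnt (F count now 0)
Fire out after step 7
Initially T: 29, now '.': 35
Total burnt (originally-T cells now '.'): 28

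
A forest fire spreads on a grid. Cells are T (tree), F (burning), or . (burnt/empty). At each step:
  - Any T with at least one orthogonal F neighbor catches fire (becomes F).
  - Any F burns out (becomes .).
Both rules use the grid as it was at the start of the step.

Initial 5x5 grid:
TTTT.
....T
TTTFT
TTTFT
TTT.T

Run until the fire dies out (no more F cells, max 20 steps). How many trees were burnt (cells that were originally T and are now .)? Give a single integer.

Answer: 13

Derivation:
Step 1: +4 fires, +2 burnt (F count now 4)
Step 2: +5 fires, +4 burnt (F count now 5)
Step 3: +3 fires, +5 burnt (F count now 3)
Step 4: +1 fires, +3 burnt (F count now 1)
Step 5: +0 fires, +1 burnt (F count now 0)
Fire out after step 5
Initially T: 17, now '.': 21
Total burnt (originally-T cells now '.'): 13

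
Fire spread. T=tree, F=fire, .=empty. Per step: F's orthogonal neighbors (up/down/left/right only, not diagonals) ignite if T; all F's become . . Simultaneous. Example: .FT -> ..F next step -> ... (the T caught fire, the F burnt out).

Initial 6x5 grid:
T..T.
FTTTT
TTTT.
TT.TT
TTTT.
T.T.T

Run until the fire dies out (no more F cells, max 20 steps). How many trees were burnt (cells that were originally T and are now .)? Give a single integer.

Step 1: +3 fires, +1 burnt (F count now 3)
Step 2: +3 fires, +3 burnt (F count now 3)
Step 3: +4 fires, +3 burnt (F count now 4)
Step 4: +5 fires, +4 burnt (F count now 5)
Step 5: +2 fires, +5 burnt (F count now 2)
Step 6: +3 fires, +2 burnt (F count now 3)
Step 7: +0 fires, +3 burnt (F count now 0)
Fire out after step 7
Initially T: 21, now '.': 29
Total burnt (originally-T cells now '.'): 20

Answer: 20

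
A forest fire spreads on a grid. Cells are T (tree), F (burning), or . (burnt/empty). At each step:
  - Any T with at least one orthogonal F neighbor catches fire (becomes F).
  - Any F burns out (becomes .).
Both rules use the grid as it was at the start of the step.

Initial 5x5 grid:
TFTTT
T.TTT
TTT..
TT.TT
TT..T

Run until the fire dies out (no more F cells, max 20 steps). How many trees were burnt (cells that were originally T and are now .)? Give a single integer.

Step 1: +2 fires, +1 burnt (F count now 2)
Step 2: +3 fires, +2 burnt (F count now 3)
Step 3: +4 fires, +3 burnt (F count now 4)
Step 4: +3 fires, +4 burnt (F count now 3)
Step 5: +2 fires, +3 burnt (F count now 2)
Step 6: +1 fires, +2 burnt (F count now 1)
Step 7: +0 fires, +1 burnt (F count now 0)
Fire out after step 7
Initially T: 18, now '.': 22
Total burnt (originally-T cells now '.'): 15

Answer: 15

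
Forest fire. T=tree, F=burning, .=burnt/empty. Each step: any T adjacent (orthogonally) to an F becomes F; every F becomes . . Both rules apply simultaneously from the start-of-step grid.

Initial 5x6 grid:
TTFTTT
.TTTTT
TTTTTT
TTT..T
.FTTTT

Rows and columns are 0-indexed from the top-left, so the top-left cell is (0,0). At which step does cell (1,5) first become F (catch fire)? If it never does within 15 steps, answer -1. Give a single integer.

Step 1: cell (1,5)='T' (+5 fires, +2 burnt)
Step 2: cell (1,5)='T' (+9 fires, +5 burnt)
Step 3: cell (1,5)='T' (+5 fires, +9 burnt)
Step 4: cell (1,5)='F' (+3 fires, +5 burnt)
  -> target ignites at step 4
Step 5: cell (1,5)='.' (+2 fires, +3 burnt)
Step 6: cell (1,5)='.' (+0 fires, +2 burnt)
  fire out at step 6

4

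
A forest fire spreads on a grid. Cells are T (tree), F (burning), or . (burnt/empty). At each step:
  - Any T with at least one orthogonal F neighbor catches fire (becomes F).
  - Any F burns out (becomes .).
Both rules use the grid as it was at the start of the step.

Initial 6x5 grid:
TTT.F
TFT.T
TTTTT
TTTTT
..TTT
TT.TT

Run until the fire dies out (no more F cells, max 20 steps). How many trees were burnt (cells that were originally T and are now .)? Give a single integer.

Answer: 21

Derivation:
Step 1: +5 fires, +2 burnt (F count now 5)
Step 2: +6 fires, +5 burnt (F count now 6)
Step 3: +4 fires, +6 burnt (F count now 4)
Step 4: +3 fires, +4 burnt (F count now 3)
Step 5: +2 fires, +3 burnt (F count now 2)
Step 6: +1 fires, +2 burnt (F count now 1)
Step 7: +0 fires, +1 burnt (F count now 0)
Fire out after step 7
Initially T: 23, now '.': 28
Total burnt (originally-T cells now '.'): 21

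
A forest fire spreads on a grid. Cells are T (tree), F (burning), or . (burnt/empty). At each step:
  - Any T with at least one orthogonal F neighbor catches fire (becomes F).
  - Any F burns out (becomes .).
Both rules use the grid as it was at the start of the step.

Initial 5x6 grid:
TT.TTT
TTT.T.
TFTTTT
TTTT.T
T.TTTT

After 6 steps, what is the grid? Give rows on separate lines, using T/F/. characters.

Step 1: 4 trees catch fire, 1 burn out
  TT.TTT
  TFT.T.
  F.FTTT
  TFTT.T
  T.TTTT
Step 2: 6 trees catch fire, 4 burn out
  TF.TTT
  F.F.T.
  ...FTT
  F.FT.T
  T.TTTT
Step 3: 5 trees catch fire, 6 burn out
  F..TTT
  ....T.
  ....FT
  ...F.T
  F.FTTT
Step 4: 3 trees catch fire, 5 burn out
  ...TTT
  ....F.
  .....F
  .....T
  ...FTT
Step 5: 3 trees catch fire, 3 burn out
  ...TFT
  ......
  ......
  .....F
  ....FT
Step 6: 3 trees catch fire, 3 burn out
  ...F.F
  ......
  ......
  ......
  .....F

...F.F
......
......
......
.....F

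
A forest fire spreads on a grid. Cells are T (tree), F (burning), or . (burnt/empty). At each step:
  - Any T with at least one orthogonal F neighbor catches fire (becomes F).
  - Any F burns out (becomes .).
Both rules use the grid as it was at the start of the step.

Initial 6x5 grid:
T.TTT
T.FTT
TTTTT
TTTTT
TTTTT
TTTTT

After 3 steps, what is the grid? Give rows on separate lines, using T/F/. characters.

Step 1: 3 trees catch fire, 1 burn out
  T.FTT
  T..FT
  TTFTT
  TTTTT
  TTTTT
  TTTTT
Step 2: 5 trees catch fire, 3 burn out
  T..FT
  T...F
  TF.FT
  TTFTT
  TTTTT
  TTTTT
Step 3: 6 trees catch fire, 5 burn out
  T...F
  T....
  F...F
  TF.FT
  TTFTT
  TTTTT

T...F
T....
F...F
TF.FT
TTFTT
TTTTT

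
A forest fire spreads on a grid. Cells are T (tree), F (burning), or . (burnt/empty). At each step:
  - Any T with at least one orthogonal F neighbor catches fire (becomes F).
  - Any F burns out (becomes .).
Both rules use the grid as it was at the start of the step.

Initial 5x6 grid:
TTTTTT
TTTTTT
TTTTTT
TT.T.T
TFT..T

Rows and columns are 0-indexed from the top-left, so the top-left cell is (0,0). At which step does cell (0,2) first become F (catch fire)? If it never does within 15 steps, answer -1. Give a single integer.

Step 1: cell (0,2)='T' (+3 fires, +1 burnt)
Step 2: cell (0,2)='T' (+2 fires, +3 burnt)
Step 3: cell (0,2)='T' (+3 fires, +2 burnt)
Step 4: cell (0,2)='T' (+4 fires, +3 burnt)
Step 5: cell (0,2)='F' (+5 fires, +4 burnt)
  -> target ignites at step 5
Step 6: cell (0,2)='.' (+3 fires, +5 burnt)
Step 7: cell (0,2)='.' (+3 fires, +3 burnt)
Step 8: cell (0,2)='.' (+2 fires, +3 burnt)
Step 9: cell (0,2)='.' (+0 fires, +2 burnt)
  fire out at step 9

5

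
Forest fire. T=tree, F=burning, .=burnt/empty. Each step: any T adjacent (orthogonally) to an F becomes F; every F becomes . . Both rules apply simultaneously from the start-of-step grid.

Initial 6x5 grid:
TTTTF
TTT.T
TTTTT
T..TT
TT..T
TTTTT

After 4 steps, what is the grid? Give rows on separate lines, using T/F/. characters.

Step 1: 2 trees catch fire, 1 burn out
  TTTF.
  TTT.F
  TTTTT
  T..TT
  TT..T
  TTTTT
Step 2: 2 trees catch fire, 2 burn out
  TTF..
  TTT..
  TTTTF
  T..TT
  TT..T
  TTTTT
Step 3: 4 trees catch fire, 2 burn out
  TF...
  TTF..
  TTTF.
  T..TF
  TT..T
  TTTTT
Step 4: 5 trees catch fire, 4 burn out
  F....
  TF...
  TTF..
  T..F.
  TT..F
  TTTTT

F....
TF...
TTF..
T..F.
TT..F
TTTTT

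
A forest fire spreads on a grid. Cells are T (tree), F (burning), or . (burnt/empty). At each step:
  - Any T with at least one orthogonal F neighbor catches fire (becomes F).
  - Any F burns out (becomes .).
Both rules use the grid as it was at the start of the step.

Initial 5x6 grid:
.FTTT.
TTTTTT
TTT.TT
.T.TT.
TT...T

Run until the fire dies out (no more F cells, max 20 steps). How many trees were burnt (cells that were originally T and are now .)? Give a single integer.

Answer: 19

Derivation:
Step 1: +2 fires, +1 burnt (F count now 2)
Step 2: +4 fires, +2 burnt (F count now 4)
Step 3: +5 fires, +4 burnt (F count now 5)
Step 4: +2 fires, +5 burnt (F count now 2)
Step 5: +3 fires, +2 burnt (F count now 3)
Step 6: +2 fires, +3 burnt (F count now 2)
Step 7: +1 fires, +2 burnt (F count now 1)
Step 8: +0 fires, +1 burnt (F count now 0)
Fire out after step 8
Initially T: 20, now '.': 29
Total burnt (originally-T cells now '.'): 19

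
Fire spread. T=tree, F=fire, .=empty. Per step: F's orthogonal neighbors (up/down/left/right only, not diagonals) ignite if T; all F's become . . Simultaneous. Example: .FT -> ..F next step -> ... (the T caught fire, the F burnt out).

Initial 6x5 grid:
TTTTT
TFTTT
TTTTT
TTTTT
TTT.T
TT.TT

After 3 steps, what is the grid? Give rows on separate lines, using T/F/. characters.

Step 1: 4 trees catch fire, 1 burn out
  TFTTT
  F.FTT
  TFTTT
  TTTTT
  TTT.T
  TT.TT
Step 2: 6 trees catch fire, 4 burn out
  F.FTT
  ...FT
  F.FTT
  TFTTT
  TTT.T
  TT.TT
Step 3: 6 trees catch fire, 6 burn out
  ...FT
  ....F
  ...FT
  F.FTT
  TFT.T
  TT.TT

...FT
....F
...FT
F.FTT
TFT.T
TT.TT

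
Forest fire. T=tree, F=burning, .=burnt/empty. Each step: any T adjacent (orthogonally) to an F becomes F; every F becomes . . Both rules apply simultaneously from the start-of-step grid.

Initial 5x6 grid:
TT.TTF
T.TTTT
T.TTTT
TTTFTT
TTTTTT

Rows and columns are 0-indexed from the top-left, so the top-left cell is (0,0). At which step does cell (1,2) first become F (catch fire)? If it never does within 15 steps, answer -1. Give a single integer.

Step 1: cell (1,2)='T' (+6 fires, +2 burnt)
Step 2: cell (1,2)='T' (+10 fires, +6 burnt)
Step 3: cell (1,2)='F' (+4 fires, +10 burnt)
  -> target ignites at step 3
Step 4: cell (1,2)='.' (+2 fires, +4 burnt)
Step 5: cell (1,2)='.' (+1 fires, +2 burnt)
Step 6: cell (1,2)='.' (+1 fires, +1 burnt)
Step 7: cell (1,2)='.' (+1 fires, +1 burnt)
Step 8: cell (1,2)='.' (+0 fires, +1 burnt)
  fire out at step 8

3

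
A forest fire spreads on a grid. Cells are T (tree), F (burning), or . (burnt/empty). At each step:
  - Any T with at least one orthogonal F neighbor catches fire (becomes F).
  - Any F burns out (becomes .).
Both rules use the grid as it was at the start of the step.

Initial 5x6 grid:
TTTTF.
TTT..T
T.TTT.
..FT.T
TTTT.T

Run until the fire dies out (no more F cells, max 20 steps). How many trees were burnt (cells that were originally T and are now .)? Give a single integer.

Answer: 16

Derivation:
Step 1: +4 fires, +2 burnt (F count now 4)
Step 2: +5 fires, +4 burnt (F count now 5)
Step 3: +4 fires, +5 burnt (F count now 4)
Step 4: +2 fires, +4 burnt (F count now 2)
Step 5: +1 fires, +2 burnt (F count now 1)
Step 6: +0 fires, +1 burnt (F count now 0)
Fire out after step 6
Initially T: 19, now '.': 27
Total burnt (originally-T cells now '.'): 16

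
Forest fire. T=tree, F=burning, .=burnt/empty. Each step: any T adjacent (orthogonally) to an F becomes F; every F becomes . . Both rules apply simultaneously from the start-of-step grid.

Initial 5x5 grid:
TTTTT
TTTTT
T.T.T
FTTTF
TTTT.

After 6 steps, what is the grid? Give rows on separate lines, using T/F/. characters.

Step 1: 5 trees catch fire, 2 burn out
  TTTTT
  TTTTT
  F.T.F
  .FTF.
  FTTT.
Step 2: 5 trees catch fire, 5 burn out
  TTTTT
  FTTTF
  ..T..
  ..F..
  .FTF.
Step 3: 6 trees catch fire, 5 burn out
  FTTTF
  .FTF.
  ..F..
  .....
  ..F..
Step 4: 3 trees catch fire, 6 burn out
  .FTF.
  ..F..
  .....
  .....
  .....
Step 5: 1 trees catch fire, 3 burn out
  ..F..
  .....
  .....
  .....
  .....
Step 6: 0 trees catch fire, 1 burn out
  .....
  .....
  .....
  .....
  .....

.....
.....
.....
.....
.....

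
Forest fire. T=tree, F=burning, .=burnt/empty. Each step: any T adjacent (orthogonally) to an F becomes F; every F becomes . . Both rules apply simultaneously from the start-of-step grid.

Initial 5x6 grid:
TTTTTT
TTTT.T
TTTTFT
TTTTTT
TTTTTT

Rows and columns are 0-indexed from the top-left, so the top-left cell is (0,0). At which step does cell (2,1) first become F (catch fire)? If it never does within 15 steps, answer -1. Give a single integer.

Step 1: cell (2,1)='T' (+3 fires, +1 burnt)
Step 2: cell (2,1)='T' (+6 fires, +3 burnt)
Step 3: cell (2,1)='F' (+7 fires, +6 burnt)
  -> target ignites at step 3
Step 4: cell (2,1)='.' (+6 fires, +7 burnt)
Step 5: cell (2,1)='.' (+4 fires, +6 burnt)
Step 6: cell (2,1)='.' (+2 fires, +4 burnt)
Step 7: cell (2,1)='.' (+0 fires, +2 burnt)
  fire out at step 7

3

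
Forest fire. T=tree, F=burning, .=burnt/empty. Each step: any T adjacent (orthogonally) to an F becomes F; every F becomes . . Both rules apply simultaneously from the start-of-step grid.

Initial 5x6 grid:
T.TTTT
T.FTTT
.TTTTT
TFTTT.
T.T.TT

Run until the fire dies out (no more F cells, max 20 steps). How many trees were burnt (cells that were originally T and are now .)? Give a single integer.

Answer: 20

Derivation:
Step 1: +6 fires, +2 burnt (F count now 6)
Step 2: +6 fires, +6 burnt (F count now 6)
Step 3: +4 fires, +6 burnt (F count now 4)
Step 4: +3 fires, +4 burnt (F count now 3)
Step 5: +1 fires, +3 burnt (F count now 1)
Step 6: +0 fires, +1 burnt (F count now 0)
Fire out after step 6
Initially T: 22, now '.': 28
Total burnt (originally-T cells now '.'): 20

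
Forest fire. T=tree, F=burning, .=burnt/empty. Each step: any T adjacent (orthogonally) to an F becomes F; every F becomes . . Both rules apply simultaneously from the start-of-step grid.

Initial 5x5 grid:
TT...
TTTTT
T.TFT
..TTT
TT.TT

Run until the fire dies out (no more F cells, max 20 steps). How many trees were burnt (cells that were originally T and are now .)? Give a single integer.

Step 1: +4 fires, +1 burnt (F count now 4)
Step 2: +5 fires, +4 burnt (F count now 5)
Step 3: +2 fires, +5 burnt (F count now 2)
Step 4: +2 fires, +2 burnt (F count now 2)
Step 5: +2 fires, +2 burnt (F count now 2)
Step 6: +0 fires, +2 burnt (F count now 0)
Fire out after step 6
Initially T: 17, now '.': 23
Total burnt (originally-T cells now '.'): 15

Answer: 15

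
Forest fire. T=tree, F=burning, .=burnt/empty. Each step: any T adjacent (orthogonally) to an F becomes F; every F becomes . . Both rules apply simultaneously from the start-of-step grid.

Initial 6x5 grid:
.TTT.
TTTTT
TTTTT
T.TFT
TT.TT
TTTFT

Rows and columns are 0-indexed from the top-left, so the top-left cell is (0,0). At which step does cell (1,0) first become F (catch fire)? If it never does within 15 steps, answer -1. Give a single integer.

Step 1: cell (1,0)='T' (+6 fires, +2 burnt)
Step 2: cell (1,0)='T' (+5 fires, +6 burnt)
Step 3: cell (1,0)='T' (+6 fires, +5 burnt)
Step 4: cell (1,0)='T' (+4 fires, +6 burnt)
Step 5: cell (1,0)='F' (+3 fires, +4 burnt)
  -> target ignites at step 5
Step 6: cell (1,0)='.' (+0 fires, +3 burnt)
  fire out at step 6

5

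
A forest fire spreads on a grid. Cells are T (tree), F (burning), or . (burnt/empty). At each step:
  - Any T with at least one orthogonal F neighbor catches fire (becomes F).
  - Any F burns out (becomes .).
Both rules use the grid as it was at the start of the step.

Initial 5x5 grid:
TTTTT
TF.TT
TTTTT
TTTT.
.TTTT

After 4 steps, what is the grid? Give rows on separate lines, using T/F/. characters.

Step 1: 3 trees catch fire, 1 burn out
  TFTTT
  F..TT
  TFTTT
  TTTT.
  .TTTT
Step 2: 5 trees catch fire, 3 burn out
  F.FTT
  ...TT
  F.FTT
  TFTT.
  .TTTT
Step 3: 5 trees catch fire, 5 burn out
  ...FT
  ...TT
  ...FT
  F.FT.
  .FTTT
Step 4: 5 trees catch fire, 5 burn out
  ....F
  ...FT
  ....F
  ...F.
  ..FTT

....F
...FT
....F
...F.
..FTT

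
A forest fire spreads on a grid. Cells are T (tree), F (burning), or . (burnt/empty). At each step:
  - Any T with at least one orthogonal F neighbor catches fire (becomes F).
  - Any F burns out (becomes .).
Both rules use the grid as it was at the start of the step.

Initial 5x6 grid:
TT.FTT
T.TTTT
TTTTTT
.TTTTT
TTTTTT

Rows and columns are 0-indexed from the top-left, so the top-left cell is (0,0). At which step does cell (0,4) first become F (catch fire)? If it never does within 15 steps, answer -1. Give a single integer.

Step 1: cell (0,4)='F' (+2 fires, +1 burnt)
  -> target ignites at step 1
Step 2: cell (0,4)='.' (+4 fires, +2 burnt)
Step 3: cell (0,4)='.' (+4 fires, +4 burnt)
Step 4: cell (0,4)='.' (+5 fires, +4 burnt)
Step 5: cell (0,4)='.' (+5 fires, +5 burnt)
Step 6: cell (0,4)='.' (+3 fires, +5 burnt)
Step 7: cell (0,4)='.' (+2 fires, +3 burnt)
Step 8: cell (0,4)='.' (+1 fires, +2 burnt)
Step 9: cell (0,4)='.' (+0 fires, +1 burnt)
  fire out at step 9

1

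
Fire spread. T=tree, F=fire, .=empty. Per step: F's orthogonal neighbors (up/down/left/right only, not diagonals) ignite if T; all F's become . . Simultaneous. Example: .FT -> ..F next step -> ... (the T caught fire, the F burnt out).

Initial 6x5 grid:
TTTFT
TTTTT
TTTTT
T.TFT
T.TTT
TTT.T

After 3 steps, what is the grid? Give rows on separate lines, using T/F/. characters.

Step 1: 7 trees catch fire, 2 burn out
  TTF.F
  TTTFT
  TTTFT
  T.F.F
  T.TFT
  TTT.T
Step 2: 7 trees catch fire, 7 burn out
  TF...
  TTF.F
  TTF.F
  T....
  T.F.F
  TTT.T
Step 3: 5 trees catch fire, 7 burn out
  F....
  TF...
  TF...
  T....
  T....
  TTF.F

F....
TF...
TF...
T....
T....
TTF.F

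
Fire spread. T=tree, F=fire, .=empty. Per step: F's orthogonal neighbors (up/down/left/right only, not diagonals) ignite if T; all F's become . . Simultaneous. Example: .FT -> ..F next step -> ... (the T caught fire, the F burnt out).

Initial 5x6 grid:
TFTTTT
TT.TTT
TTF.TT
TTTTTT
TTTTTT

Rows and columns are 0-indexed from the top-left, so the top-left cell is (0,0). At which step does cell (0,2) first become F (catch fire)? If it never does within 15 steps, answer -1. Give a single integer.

Step 1: cell (0,2)='F' (+5 fires, +2 burnt)
  -> target ignites at step 1
Step 2: cell (0,2)='.' (+6 fires, +5 burnt)
Step 3: cell (0,2)='.' (+6 fires, +6 burnt)
Step 4: cell (0,2)='.' (+6 fires, +6 burnt)
Step 5: cell (0,2)='.' (+3 fires, +6 burnt)
Step 6: cell (0,2)='.' (+0 fires, +3 burnt)
  fire out at step 6

1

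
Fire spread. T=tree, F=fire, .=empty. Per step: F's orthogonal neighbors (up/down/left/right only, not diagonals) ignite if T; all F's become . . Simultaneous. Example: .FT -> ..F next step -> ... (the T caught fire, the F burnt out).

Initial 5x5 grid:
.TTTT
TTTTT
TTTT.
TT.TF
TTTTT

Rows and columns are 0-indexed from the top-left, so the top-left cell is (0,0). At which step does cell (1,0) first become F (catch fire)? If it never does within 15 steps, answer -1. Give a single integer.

Step 1: cell (1,0)='T' (+2 fires, +1 burnt)
Step 2: cell (1,0)='T' (+2 fires, +2 burnt)
Step 3: cell (1,0)='T' (+3 fires, +2 burnt)
Step 4: cell (1,0)='T' (+5 fires, +3 burnt)
Step 5: cell (1,0)='T' (+6 fires, +5 burnt)
Step 6: cell (1,0)='F' (+3 fires, +6 burnt)
  -> target ignites at step 6
Step 7: cell (1,0)='.' (+0 fires, +3 burnt)
  fire out at step 7

6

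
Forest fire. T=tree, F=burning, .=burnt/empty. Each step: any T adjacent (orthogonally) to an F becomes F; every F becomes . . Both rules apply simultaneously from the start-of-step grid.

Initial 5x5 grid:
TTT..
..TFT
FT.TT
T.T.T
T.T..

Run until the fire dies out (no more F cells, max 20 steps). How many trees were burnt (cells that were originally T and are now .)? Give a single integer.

Answer: 11

Derivation:
Step 1: +5 fires, +2 burnt (F count now 5)
Step 2: +3 fires, +5 burnt (F count now 3)
Step 3: +2 fires, +3 burnt (F count now 2)
Step 4: +1 fires, +2 burnt (F count now 1)
Step 5: +0 fires, +1 burnt (F count now 0)
Fire out after step 5
Initially T: 13, now '.': 23
Total burnt (originally-T cells now '.'): 11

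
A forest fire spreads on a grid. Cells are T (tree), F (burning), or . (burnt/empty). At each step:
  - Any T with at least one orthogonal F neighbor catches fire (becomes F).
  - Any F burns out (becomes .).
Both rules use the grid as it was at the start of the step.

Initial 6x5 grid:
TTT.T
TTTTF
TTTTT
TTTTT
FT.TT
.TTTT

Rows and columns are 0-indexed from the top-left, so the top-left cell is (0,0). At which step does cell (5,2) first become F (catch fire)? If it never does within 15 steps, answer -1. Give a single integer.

Step 1: cell (5,2)='T' (+5 fires, +2 burnt)
Step 2: cell (5,2)='T' (+6 fires, +5 burnt)
Step 3: cell (5,2)='F' (+9 fires, +6 burnt)
  -> target ignites at step 3
Step 4: cell (5,2)='.' (+5 fires, +9 burnt)
Step 5: cell (5,2)='.' (+0 fires, +5 burnt)
  fire out at step 5

3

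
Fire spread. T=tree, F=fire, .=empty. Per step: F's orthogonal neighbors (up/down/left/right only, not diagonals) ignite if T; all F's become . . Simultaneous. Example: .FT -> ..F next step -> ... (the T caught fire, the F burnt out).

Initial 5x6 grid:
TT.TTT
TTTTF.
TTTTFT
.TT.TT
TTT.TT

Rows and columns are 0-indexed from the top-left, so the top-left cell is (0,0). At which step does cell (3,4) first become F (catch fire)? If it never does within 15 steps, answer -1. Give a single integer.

Step 1: cell (3,4)='F' (+5 fires, +2 burnt)
  -> target ignites at step 1
Step 2: cell (3,4)='.' (+6 fires, +5 burnt)
Step 3: cell (3,4)='.' (+4 fires, +6 burnt)
Step 4: cell (3,4)='.' (+5 fires, +4 burnt)
Step 5: cell (3,4)='.' (+2 fires, +5 burnt)
Step 6: cell (3,4)='.' (+1 fires, +2 burnt)
Step 7: cell (3,4)='.' (+0 fires, +1 burnt)
  fire out at step 7

1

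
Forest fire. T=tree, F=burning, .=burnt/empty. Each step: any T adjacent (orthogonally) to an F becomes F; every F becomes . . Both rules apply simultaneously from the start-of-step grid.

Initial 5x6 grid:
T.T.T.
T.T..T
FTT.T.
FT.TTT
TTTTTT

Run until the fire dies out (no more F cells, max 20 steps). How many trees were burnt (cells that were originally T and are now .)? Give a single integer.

Answer: 17

Derivation:
Step 1: +4 fires, +2 burnt (F count now 4)
Step 2: +3 fires, +4 burnt (F count now 3)
Step 3: +2 fires, +3 burnt (F count now 2)
Step 4: +2 fires, +2 burnt (F count now 2)
Step 5: +2 fires, +2 burnt (F count now 2)
Step 6: +2 fires, +2 burnt (F count now 2)
Step 7: +2 fires, +2 burnt (F count now 2)
Step 8: +0 fires, +2 burnt (F count now 0)
Fire out after step 8
Initially T: 19, now '.': 28
Total burnt (originally-T cells now '.'): 17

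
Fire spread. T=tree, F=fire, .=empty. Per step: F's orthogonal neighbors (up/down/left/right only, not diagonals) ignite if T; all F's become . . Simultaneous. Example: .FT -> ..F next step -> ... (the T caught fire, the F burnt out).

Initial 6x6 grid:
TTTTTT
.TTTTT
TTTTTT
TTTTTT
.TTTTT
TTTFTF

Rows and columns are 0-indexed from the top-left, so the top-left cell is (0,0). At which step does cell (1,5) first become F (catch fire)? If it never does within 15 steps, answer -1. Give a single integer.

Step 1: cell (1,5)='T' (+4 fires, +2 burnt)
Step 2: cell (1,5)='T' (+5 fires, +4 burnt)
Step 3: cell (1,5)='T' (+6 fires, +5 burnt)
Step 4: cell (1,5)='F' (+5 fires, +6 burnt)
  -> target ignites at step 4
Step 5: cell (1,5)='.' (+6 fires, +5 burnt)
Step 6: cell (1,5)='.' (+4 fires, +6 burnt)
Step 7: cell (1,5)='.' (+1 fires, +4 burnt)
Step 8: cell (1,5)='.' (+1 fires, +1 burnt)
Step 9: cell (1,5)='.' (+0 fires, +1 burnt)
  fire out at step 9

4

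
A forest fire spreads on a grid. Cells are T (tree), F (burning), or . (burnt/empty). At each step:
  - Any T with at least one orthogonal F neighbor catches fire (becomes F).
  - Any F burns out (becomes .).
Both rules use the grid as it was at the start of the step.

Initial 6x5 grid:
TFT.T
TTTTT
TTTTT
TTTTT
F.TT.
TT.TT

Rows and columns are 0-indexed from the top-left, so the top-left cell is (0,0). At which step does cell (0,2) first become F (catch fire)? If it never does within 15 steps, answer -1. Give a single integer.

Step 1: cell (0,2)='F' (+5 fires, +2 burnt)
  -> target ignites at step 1
Step 2: cell (0,2)='.' (+6 fires, +5 burnt)
Step 3: cell (0,2)='.' (+3 fires, +6 burnt)
Step 4: cell (0,2)='.' (+4 fires, +3 burnt)
Step 5: cell (0,2)='.' (+4 fires, +4 burnt)
Step 6: cell (0,2)='.' (+1 fires, +4 burnt)
Step 7: cell (0,2)='.' (+1 fires, +1 burnt)
Step 8: cell (0,2)='.' (+0 fires, +1 burnt)
  fire out at step 8

1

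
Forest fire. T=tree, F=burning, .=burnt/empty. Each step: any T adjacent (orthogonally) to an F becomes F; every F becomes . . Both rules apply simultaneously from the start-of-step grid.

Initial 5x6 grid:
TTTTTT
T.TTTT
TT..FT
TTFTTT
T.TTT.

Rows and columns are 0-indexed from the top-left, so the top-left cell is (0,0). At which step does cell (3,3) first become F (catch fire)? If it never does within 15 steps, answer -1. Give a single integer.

Step 1: cell (3,3)='F' (+6 fires, +2 burnt)
  -> target ignites at step 1
Step 2: cell (3,3)='.' (+8 fires, +6 burnt)
Step 3: cell (3,3)='.' (+5 fires, +8 burnt)
Step 4: cell (3,3)='.' (+2 fires, +5 burnt)
Step 5: cell (3,3)='.' (+2 fires, +2 burnt)
Step 6: cell (3,3)='.' (+0 fires, +2 burnt)
  fire out at step 6

1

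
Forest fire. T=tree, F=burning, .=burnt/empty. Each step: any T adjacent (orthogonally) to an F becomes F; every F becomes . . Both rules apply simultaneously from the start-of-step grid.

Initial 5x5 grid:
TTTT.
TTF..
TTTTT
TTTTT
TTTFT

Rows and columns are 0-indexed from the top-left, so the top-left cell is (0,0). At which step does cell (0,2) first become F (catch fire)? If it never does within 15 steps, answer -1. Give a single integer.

Step 1: cell (0,2)='F' (+6 fires, +2 burnt)
  -> target ignites at step 1
Step 2: cell (0,2)='.' (+8 fires, +6 burnt)
Step 3: cell (0,2)='.' (+5 fires, +8 burnt)
Step 4: cell (0,2)='.' (+1 fires, +5 burnt)
Step 5: cell (0,2)='.' (+0 fires, +1 burnt)
  fire out at step 5

1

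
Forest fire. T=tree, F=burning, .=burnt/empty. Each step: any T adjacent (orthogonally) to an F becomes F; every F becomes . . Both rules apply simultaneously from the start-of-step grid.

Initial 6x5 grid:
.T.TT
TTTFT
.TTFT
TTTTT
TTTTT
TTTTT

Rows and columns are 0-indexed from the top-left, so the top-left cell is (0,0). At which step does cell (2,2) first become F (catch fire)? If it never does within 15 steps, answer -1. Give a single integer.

Step 1: cell (2,2)='F' (+6 fires, +2 burnt)
  -> target ignites at step 1
Step 2: cell (2,2)='.' (+6 fires, +6 burnt)
Step 3: cell (2,2)='.' (+6 fires, +6 burnt)
Step 4: cell (2,2)='.' (+4 fires, +6 burnt)
Step 5: cell (2,2)='.' (+2 fires, +4 burnt)
Step 6: cell (2,2)='.' (+1 fires, +2 burnt)
Step 7: cell (2,2)='.' (+0 fires, +1 burnt)
  fire out at step 7

1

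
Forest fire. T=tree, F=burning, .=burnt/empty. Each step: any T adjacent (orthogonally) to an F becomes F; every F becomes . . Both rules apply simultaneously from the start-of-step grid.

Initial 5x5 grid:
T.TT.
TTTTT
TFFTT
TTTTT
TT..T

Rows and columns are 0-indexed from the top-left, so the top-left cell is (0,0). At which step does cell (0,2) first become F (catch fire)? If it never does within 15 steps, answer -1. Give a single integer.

Step 1: cell (0,2)='T' (+6 fires, +2 burnt)
Step 2: cell (0,2)='F' (+7 fires, +6 burnt)
  -> target ignites at step 2
Step 3: cell (0,2)='.' (+5 fires, +7 burnt)
Step 4: cell (0,2)='.' (+1 fires, +5 burnt)
Step 5: cell (0,2)='.' (+0 fires, +1 burnt)
  fire out at step 5

2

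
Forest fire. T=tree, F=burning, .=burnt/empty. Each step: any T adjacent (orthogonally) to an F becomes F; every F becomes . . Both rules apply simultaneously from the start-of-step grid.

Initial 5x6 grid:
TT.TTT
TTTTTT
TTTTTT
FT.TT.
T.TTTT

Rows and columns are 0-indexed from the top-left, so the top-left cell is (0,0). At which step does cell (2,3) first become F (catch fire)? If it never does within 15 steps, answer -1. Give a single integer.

Step 1: cell (2,3)='T' (+3 fires, +1 burnt)
Step 2: cell (2,3)='T' (+2 fires, +3 burnt)
Step 3: cell (2,3)='T' (+3 fires, +2 burnt)
Step 4: cell (2,3)='F' (+3 fires, +3 burnt)
  -> target ignites at step 4
Step 5: cell (2,3)='.' (+3 fires, +3 burnt)
Step 6: cell (2,3)='.' (+5 fires, +3 burnt)
Step 7: cell (2,3)='.' (+4 fires, +5 burnt)
Step 8: cell (2,3)='.' (+2 fires, +4 burnt)
Step 9: cell (2,3)='.' (+0 fires, +2 burnt)
  fire out at step 9

4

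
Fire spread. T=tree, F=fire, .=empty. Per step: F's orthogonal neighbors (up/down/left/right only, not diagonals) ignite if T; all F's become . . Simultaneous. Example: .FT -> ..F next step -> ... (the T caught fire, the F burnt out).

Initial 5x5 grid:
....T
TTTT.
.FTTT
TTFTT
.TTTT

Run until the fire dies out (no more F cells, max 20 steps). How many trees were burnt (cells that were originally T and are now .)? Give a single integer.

Step 1: +5 fires, +2 burnt (F count now 5)
Step 2: +7 fires, +5 burnt (F count now 7)
Step 3: +3 fires, +7 burnt (F count now 3)
Step 4: +0 fires, +3 burnt (F count now 0)
Fire out after step 4
Initially T: 16, now '.': 24
Total burnt (originally-T cells now '.'): 15

Answer: 15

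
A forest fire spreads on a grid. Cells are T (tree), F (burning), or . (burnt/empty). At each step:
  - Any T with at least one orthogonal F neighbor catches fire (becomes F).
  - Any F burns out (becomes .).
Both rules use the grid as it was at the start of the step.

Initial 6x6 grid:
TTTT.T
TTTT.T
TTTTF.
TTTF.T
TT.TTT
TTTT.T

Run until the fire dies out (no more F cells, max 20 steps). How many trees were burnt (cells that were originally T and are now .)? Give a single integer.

Step 1: +3 fires, +2 burnt (F count now 3)
Step 2: +5 fires, +3 burnt (F count now 5)
Step 3: +7 fires, +5 burnt (F count now 7)
Step 4: +7 fires, +7 burnt (F count now 7)
Step 5: +3 fires, +7 burnt (F count now 3)
Step 6: +1 fires, +3 burnt (F count now 1)
Step 7: +0 fires, +1 burnt (F count now 0)
Fire out after step 7
Initially T: 28, now '.': 34
Total burnt (originally-T cells now '.'): 26

Answer: 26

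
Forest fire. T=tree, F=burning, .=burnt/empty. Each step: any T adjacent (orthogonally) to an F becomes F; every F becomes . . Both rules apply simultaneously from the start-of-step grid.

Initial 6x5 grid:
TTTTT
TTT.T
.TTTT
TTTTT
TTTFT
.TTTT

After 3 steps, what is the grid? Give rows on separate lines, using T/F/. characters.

Step 1: 4 trees catch fire, 1 burn out
  TTTTT
  TTT.T
  .TTTT
  TTTFT
  TTF.F
  .TTFT
Step 2: 6 trees catch fire, 4 burn out
  TTTTT
  TTT.T
  .TTFT
  TTF.F
  TF...
  .TF.F
Step 3: 5 trees catch fire, 6 burn out
  TTTTT
  TTT.T
  .TF.F
  TF...
  F....
  .F...

TTTTT
TTT.T
.TF.F
TF...
F....
.F...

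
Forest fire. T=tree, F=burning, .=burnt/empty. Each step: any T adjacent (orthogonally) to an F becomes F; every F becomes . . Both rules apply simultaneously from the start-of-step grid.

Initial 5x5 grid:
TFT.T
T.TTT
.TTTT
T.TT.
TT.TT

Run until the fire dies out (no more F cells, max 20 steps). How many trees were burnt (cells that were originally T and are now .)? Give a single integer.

Step 1: +2 fires, +1 burnt (F count now 2)
Step 2: +2 fires, +2 burnt (F count now 2)
Step 3: +2 fires, +2 burnt (F count now 2)
Step 4: +4 fires, +2 burnt (F count now 4)
Step 5: +3 fires, +4 burnt (F count now 3)
Step 6: +1 fires, +3 burnt (F count now 1)
Step 7: +1 fires, +1 burnt (F count now 1)
Step 8: +0 fires, +1 burnt (F count now 0)
Fire out after step 8
Initially T: 18, now '.': 22
Total burnt (originally-T cells now '.'): 15

Answer: 15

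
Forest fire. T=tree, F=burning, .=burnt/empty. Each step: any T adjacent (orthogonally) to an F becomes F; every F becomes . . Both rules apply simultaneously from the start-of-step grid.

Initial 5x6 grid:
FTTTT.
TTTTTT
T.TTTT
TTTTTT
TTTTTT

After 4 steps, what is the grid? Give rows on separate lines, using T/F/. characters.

Step 1: 2 trees catch fire, 1 burn out
  .FTTT.
  FTTTTT
  T.TTTT
  TTTTTT
  TTTTTT
Step 2: 3 trees catch fire, 2 burn out
  ..FTT.
  .FTTTT
  F.TTTT
  TTTTTT
  TTTTTT
Step 3: 3 trees catch fire, 3 burn out
  ...FT.
  ..FTTT
  ..TTTT
  FTTTTT
  TTTTTT
Step 4: 5 trees catch fire, 3 burn out
  ....F.
  ...FTT
  ..FTTT
  .FTTTT
  FTTTTT

....F.
...FTT
..FTTT
.FTTTT
FTTTTT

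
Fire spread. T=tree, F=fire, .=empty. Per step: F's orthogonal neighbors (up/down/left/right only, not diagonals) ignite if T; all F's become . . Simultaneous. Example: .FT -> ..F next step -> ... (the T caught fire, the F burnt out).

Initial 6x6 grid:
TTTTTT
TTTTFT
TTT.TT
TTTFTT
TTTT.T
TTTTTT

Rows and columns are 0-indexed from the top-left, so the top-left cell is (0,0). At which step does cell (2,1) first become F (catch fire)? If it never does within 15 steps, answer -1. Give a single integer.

Step 1: cell (2,1)='T' (+7 fires, +2 burnt)
Step 2: cell (2,1)='T' (+9 fires, +7 burnt)
Step 3: cell (2,1)='F' (+8 fires, +9 burnt)
  -> target ignites at step 3
Step 4: cell (2,1)='.' (+6 fires, +8 burnt)
Step 5: cell (2,1)='.' (+2 fires, +6 burnt)
Step 6: cell (2,1)='.' (+0 fires, +2 burnt)
  fire out at step 6

3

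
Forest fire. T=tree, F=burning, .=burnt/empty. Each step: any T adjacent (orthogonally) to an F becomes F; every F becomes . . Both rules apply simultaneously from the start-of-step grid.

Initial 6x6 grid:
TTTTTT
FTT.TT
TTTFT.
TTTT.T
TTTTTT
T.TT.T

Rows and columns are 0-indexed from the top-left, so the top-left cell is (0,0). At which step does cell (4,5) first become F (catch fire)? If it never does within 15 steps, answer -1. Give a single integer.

Step 1: cell (4,5)='T' (+6 fires, +2 burnt)
Step 2: cell (4,5)='T' (+7 fires, +6 burnt)
Step 3: cell (4,5)='T' (+8 fires, +7 burnt)
Step 4: cell (4,5)='F' (+6 fires, +8 burnt)
  -> target ignites at step 4
Step 5: cell (4,5)='.' (+2 fires, +6 burnt)
Step 6: cell (4,5)='.' (+0 fires, +2 burnt)
  fire out at step 6

4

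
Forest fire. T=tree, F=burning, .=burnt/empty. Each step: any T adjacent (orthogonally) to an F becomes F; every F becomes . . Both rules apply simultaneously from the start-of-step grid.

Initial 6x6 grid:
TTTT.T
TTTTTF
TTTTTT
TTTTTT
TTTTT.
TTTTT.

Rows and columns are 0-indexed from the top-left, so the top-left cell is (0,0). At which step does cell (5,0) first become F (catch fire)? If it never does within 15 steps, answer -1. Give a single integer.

Step 1: cell (5,0)='T' (+3 fires, +1 burnt)
Step 2: cell (5,0)='T' (+3 fires, +3 burnt)
Step 3: cell (5,0)='T' (+4 fires, +3 burnt)
Step 4: cell (5,0)='T' (+5 fires, +4 burnt)
Step 5: cell (5,0)='T' (+6 fires, +5 burnt)
Step 6: cell (5,0)='T' (+5 fires, +6 burnt)
Step 7: cell (5,0)='T' (+3 fires, +5 burnt)
Step 8: cell (5,0)='T' (+2 fires, +3 burnt)
Step 9: cell (5,0)='F' (+1 fires, +2 burnt)
  -> target ignites at step 9
Step 10: cell (5,0)='.' (+0 fires, +1 burnt)
  fire out at step 10

9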